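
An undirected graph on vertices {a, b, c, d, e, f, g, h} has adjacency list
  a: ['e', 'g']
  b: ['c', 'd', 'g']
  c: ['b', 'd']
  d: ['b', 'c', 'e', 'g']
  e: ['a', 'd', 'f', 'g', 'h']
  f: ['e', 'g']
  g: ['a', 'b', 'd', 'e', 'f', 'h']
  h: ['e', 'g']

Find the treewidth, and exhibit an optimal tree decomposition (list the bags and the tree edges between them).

Treewidth 2.
One optimal decomposition is:
Bags: B1 = {b, d, g}  B2 = {b, c, d}  B3 = {d, e, g}  B4 = {a, e, g}  B5 = {e, g, h}  B6 = {e, f, g}
Tree: B1–B2, B1–B3, B3–B4, B3–B5, B4–B6

The largest bag has 3 vertices, giving width 2; this decomposition certifies tw(G) ≤ 2. On the other hand G contains the 3-clique {d, e, g}. A clique must lie in a single bag of any decomposition, so no decomposition can have width below 2. Combining the bounds, tw(G) = 2.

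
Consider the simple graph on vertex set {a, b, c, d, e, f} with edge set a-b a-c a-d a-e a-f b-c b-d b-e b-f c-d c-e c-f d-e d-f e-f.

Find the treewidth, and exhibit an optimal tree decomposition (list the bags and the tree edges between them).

Treewidth 5.
One such decomposition:
Bags: B1 = {a, b, c, d, e, f}
Tree: (single bag)

With just one bag of size 6, the width is 6 − 1 = 5, so tw(G) ≤ 5. On the other hand G contains the 6-clique {a, b, c, d, e, f}. A clique must lie in a single bag of any decomposition, so no decomposition can have width below 5. Hence tw(G) = 5 exactly.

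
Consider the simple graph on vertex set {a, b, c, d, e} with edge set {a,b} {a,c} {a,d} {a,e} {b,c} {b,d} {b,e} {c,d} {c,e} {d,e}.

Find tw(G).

A width-4 tree decomposition is:
Bags: B1 = {a, b, c, d, e}
Tree: (single bag)
With just one bag of size 5, the width is 5 − 1 = 4, so tw(G) ≤ 4. On the other hand G contains the 5-clique {a, b, c, d, e}. A clique must lie in a single bag of any decomposition, so no decomposition can have width below 4. Combining the bounds, tw(G) = 4.

4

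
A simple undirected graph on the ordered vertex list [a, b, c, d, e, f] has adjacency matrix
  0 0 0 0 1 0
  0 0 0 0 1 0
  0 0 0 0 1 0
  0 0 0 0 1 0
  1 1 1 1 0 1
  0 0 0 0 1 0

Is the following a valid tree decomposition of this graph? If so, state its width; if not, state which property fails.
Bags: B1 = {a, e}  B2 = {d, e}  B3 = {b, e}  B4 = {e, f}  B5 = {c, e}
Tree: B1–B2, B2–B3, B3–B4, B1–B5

Yes; width 1.

Vertex coverage: the bags together contain {a, b, c, d, e, f}, the full vertex set. Edge coverage: each edge of G has both endpoints in at least one bag. Running intersection: for every vertex, the bags containing it form a connected subtree. All three properties hold, so this is a valid tree decomposition of width max|bag| − 1 = 1, and hence tw(G) ≤ 1.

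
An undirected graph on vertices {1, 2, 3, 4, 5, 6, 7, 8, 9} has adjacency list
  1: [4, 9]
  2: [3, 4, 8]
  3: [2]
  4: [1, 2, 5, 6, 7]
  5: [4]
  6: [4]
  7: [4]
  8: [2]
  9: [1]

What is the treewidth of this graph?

A width-1 tree decomposition is:
Bags: B1 = {1, 4}  B2 = {1, 9}  B3 = {2, 4}  B4 = {4, 7}  B5 = {2, 8}  B6 = {4, 5}  B7 = {4, 6}  B8 = {2, 3}
Tree: B1–B2, B1–B3, B3–B4, B3–B5, B1–B6, B3–B7, B3–B8
Every bag has size at most 2, so the width is 2 − 1 = 1 and tw(G) ≤ 1. Since G has at least one edge (e.g. 1–4), it is not an edgeless graph, so tw(G) ≥ 1. Therefore the treewidth is 1.

1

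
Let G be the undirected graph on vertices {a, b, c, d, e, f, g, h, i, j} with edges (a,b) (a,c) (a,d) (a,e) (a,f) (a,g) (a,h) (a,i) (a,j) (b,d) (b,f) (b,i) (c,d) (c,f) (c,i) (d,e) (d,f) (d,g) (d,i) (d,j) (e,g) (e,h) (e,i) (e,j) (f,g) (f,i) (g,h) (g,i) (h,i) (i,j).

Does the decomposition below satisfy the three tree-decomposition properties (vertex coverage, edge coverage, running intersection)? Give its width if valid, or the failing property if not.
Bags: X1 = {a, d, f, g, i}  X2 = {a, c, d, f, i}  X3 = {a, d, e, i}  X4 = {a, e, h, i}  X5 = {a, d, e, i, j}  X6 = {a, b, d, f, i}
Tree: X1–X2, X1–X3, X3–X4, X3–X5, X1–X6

No — edge (g,e) lies in no bag.

A tree decomposition must satisfy three properties: every vertex lies in some bag; for every edge, both endpoints lie together in some bag; and for every vertex, the bags containing it form a connected subtree. Here edge (g,e) lies in no bag, so the decomposition is invalid.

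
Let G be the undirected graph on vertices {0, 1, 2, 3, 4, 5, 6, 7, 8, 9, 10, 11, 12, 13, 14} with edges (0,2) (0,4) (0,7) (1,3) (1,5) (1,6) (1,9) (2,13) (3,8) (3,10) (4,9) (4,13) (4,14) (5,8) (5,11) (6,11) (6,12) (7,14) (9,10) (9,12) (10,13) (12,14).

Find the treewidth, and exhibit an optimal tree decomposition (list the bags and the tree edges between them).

Treewidth 3.
One optimal decomposition is:
Bags: B1 = {0, 2, 7, 14}  B2 = {0, 2, 4, 14}  B3 = {2, 4, 13, 14}  B4 = {4, 12, 13, 14}  B5 = {4, 9, 12, 13}  B6 = {9, 10, 12, 13}  B7 = {6, 9, 10, 12}  B8 = {1, 6, 9, 10}  B9 = {1, 3, 6, 10}  B10 = {1, 3, 6, 11}  B11 = {1, 3, 5, 11}  B12 = {3, 5, 8, 11}
Tree: B1–B2, B2–B3, B3–B4, B4–B5, B5–B6, B6–B7, B7–B8, B8–B9, B9–B10, B10–B11, B11–B12

The largest bag has 4 vertices, giving width 3; this decomposition certifies tw(G) ≤ 3. For the lower bound: the 4 vertex sets {0,2,7}, {14}, {4}, {9,10,12,13} are disjoint, each induces a connected subgraph, and every pair is joined by at least one edge of G. Contracting each set to a single vertex therefore yields K_{4} as a minor, and since treewidth is minor-monotone, tw(G) ≥ tw(K_{4}) = 3. The upper and lower bounds meet at 3, so that is the treewidth.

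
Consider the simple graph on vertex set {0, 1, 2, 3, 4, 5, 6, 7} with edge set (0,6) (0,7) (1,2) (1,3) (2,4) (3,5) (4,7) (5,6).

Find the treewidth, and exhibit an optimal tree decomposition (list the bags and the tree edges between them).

Each bag holds 3 vertices, so the decomposition has width 2, which upper-bounds the treewidth. Since 7–4–2–1–3–5–6–0–7 is a cycle in G, G is not acyclic. Forests are exactly the graphs of treewidth ≤ 1, so tw(G) ≥ 2. The upper and lower bounds meet at 2, so that is the treewidth.

Treewidth 2.
One optimal decomposition is:
Bags: B1 = {2, 4, 7}  B2 = {1, 2, 7}  B3 = {1, 3, 7}  B4 = {3, 5, 7}  B5 = {5, 6, 7}  B6 = {0, 6, 7}
Tree: B1–B2, B2–B3, B3–B4, B4–B5, B5–B6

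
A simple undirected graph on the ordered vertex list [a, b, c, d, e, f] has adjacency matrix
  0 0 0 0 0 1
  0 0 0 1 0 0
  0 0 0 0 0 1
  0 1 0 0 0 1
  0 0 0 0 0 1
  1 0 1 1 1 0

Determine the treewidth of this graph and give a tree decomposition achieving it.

Each bag holds 2 vertices, so the decomposition has width 1, which upper-bounds the treewidth. Any graph with an edge has treewidth ≥ 1, and G has the edge a–f. Combining the bounds, tw(G) = 1.

Treewidth 1.
Bags: B1 = {a, f}  B2 = {e, f}  B3 = {d, f}  B4 = {b, d}  B5 = {c, f}
Tree: B1–B2, B2–B3, B3–B4, B3–B5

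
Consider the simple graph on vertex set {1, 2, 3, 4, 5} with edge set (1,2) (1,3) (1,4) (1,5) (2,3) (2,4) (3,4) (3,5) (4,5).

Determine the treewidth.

A width-3 tree decomposition is:
Bags: B1 = {1, 2, 3, 4}  B2 = {1, 3, 4, 5}
Tree: B1–B2
Each bag holds 4 vertices, so the decomposition has width 3, which upper-bounds the treewidth. For the lower bound, the 4 vertices {1, 2, 3, 4} are pairwise adjacent, and any tree decomposition puts a clique entirely inside one bag — forcing width ≥ 3. Therefore the treewidth is 3.

3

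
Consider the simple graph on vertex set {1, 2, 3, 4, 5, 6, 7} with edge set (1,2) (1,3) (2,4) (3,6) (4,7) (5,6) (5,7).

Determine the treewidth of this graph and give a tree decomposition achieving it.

Treewidth 2.
One optimal decomposition is:
Bags: B1 = {5, 6, 7}  B2 = {3, 6, 7}  B3 = {1, 3, 7}  B4 = {1, 2, 7}  B5 = {2, 4, 7}
Tree: B1–B2, B2–B3, B3–B4, B4–B5

The largest bag has 3 vertices, giving width 2; this decomposition certifies tw(G) ≤ 2. The edges 7–5–6–3–1–2–4–7 form a cycle, so G is not a tree and its treewidth is at least 2. The upper and lower bounds meet at 2, so that is the treewidth.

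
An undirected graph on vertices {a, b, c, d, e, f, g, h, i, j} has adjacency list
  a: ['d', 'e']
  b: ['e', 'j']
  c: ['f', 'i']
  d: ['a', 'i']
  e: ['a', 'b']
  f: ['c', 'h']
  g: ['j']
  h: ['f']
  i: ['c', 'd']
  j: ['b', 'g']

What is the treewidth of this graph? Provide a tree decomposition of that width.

Treewidth 1.
One such decomposition:
Bags: B1 = {g, j}  B2 = {b, j}  B3 = {b, e}  B4 = {a, e}  B5 = {a, d}  B6 = {d, i}  B7 = {c, i}  B8 = {c, f}  B9 = {f, h}
Tree: B1–B2, B2–B3, B3–B4, B4–B5, B5–B6, B6–B7, B7–B8, B8–B9

The largest bag has 2 vertices, giving width 1; this decomposition certifies tw(G) ≤ 1. G has an edge, so its treewidth is at least 1. Hence tw(G) = 1 exactly.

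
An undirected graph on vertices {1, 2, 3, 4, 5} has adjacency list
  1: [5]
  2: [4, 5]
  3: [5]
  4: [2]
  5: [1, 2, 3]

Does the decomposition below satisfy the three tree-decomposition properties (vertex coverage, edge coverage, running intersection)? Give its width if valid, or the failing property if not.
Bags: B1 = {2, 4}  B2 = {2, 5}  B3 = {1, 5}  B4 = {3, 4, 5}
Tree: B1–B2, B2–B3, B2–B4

No — bags containing vertex 4 are not connected in the tree.

A tree decomposition must satisfy three properties: every vertex lies in some bag; for every edge, both endpoints lie together in some bag; and for every vertex, the bags containing it form a connected subtree. Here bags containing vertex 4 are not connected in the tree, so the decomposition is invalid.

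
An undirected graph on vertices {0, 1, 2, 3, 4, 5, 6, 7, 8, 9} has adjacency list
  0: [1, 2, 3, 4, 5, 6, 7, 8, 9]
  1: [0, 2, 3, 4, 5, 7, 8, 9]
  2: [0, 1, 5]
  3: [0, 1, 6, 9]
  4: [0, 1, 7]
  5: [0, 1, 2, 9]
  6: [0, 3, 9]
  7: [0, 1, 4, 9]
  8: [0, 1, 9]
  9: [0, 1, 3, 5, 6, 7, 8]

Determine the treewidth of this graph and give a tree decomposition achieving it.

Treewidth 3.
One such decomposition:
Bags: B1 = {0, 1, 7, 9}  B2 = {0, 1, 8, 9}  B3 = {0, 1, 5, 9}  B4 = {0, 1, 3, 9}  B5 = {0, 3, 6, 9}  B6 = {0, 1, 2, 5}  B7 = {0, 1, 4, 7}
Tree: B1–B2, B1–B3, B2–B4, B4–B5, B3–B6, B1–B7

The largest bag has 4 vertices, giving width 3; this decomposition certifies tw(G) ≤ 3. For the lower bound, the 4 vertices {0, 1, 8, 9} are pairwise adjacent, and any tree decomposition puts a clique entirely inside one bag — forcing width ≥ 3. The upper and lower bounds meet at 3, so that is the treewidth.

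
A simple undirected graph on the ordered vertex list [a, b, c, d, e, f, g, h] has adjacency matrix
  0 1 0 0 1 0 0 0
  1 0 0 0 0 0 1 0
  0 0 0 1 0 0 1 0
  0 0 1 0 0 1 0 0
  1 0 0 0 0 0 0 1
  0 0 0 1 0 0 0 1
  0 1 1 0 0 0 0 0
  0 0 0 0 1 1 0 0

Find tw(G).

2

A width-2 tree decomposition is:
Bags: B1 = {c, d, f}  B2 = {c, f, g}  B3 = {b, f, g}  B4 = {a, b, f}  B5 = {a, e, f}  B6 = {e, f, h}
Tree: B1–B2, B2–B3, B3–B4, B4–B5, B5–B6
Each bag holds 3 vertices, so the decomposition has width 2, which upper-bounds the treewidth. For the lower bound, G contains the cycle f–d–c–g–b–a–e–h–f, so G is not a forest; only forests have treewidth ≤ 1, hence tw(G) ≥ 2. Hence tw(G) = 2 exactly.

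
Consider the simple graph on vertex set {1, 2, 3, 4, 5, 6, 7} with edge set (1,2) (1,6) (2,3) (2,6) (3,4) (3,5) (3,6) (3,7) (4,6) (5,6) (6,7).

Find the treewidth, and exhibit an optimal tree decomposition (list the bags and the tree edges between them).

Every bag has size at most 3, so the width is 3 − 1 = 2 and tw(G) ≤ 2. For the lower bound, the 3 vertices {1, 2, 6} are pairwise adjacent, and any tree decomposition puts a clique entirely inside one bag — forcing width ≥ 2. Therefore the treewidth is 2.

Treewidth 2.
Bags: B1 = {1, 2, 6}  B2 = {2, 3, 6}  B3 = {3, 5, 6}  B4 = {3, 6, 7}  B5 = {3, 4, 6}
Tree: B1–B2, B2–B3, B3–B4, B4–B5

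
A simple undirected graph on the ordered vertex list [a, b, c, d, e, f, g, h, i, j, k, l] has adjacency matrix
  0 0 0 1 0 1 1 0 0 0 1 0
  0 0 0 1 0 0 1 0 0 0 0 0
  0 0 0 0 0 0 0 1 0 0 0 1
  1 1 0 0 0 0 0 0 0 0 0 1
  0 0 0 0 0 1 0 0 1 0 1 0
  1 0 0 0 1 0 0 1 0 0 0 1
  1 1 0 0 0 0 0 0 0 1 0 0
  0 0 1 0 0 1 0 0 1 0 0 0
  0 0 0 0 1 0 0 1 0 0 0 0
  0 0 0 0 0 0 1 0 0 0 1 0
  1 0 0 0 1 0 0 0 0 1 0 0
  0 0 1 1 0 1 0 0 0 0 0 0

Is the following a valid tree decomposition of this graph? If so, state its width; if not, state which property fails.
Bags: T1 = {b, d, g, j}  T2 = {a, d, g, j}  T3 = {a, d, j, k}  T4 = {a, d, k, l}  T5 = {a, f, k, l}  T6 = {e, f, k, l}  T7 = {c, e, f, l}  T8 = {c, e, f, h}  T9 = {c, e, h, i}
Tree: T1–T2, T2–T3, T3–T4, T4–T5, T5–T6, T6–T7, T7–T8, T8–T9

Yes; width 3.

Vertex coverage: the bags together contain {a, b, c, d, e, f, g, h, i, j, k, l}, the full vertex set. Edge coverage: each edge of G has both endpoints in at least one bag. Running intersection: for every vertex, the bags containing it form a connected subtree. All three properties hold, so this is a valid tree decomposition of width max|bag| − 1 = 3, and hence tw(G) ≤ 3.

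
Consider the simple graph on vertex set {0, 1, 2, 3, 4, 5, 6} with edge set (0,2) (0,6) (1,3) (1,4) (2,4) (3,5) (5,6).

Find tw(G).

A width-2 tree decomposition is:
Bags: B1 = {1, 3, 4}  B2 = {2, 3, 4}  B3 = {0, 2, 3}  B4 = {0, 3, 6}  B5 = {3, 5, 6}
Tree: B1–B2, B2–B3, B3–B4, B4–B5
Each bag holds 3 vertices, so the decomposition has width 2, which upper-bounds the treewidth. For the lower bound, G contains the cycle 3–1–4–2–0–6–5–3, so G is not a forest; only forests have treewidth ≤ 1, hence tw(G) ≥ 2. Hence tw(G) = 2 exactly.

2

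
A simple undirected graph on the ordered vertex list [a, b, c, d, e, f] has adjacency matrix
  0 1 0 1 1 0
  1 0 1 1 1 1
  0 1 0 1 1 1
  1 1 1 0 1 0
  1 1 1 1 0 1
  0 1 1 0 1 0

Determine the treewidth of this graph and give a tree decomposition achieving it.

Treewidth 3.
One optimal decomposition is:
Bags: B1 = {b, c, e, f}  B2 = {b, c, d, e}  B3 = {a, b, d, e}
Tree: B1–B2, B2–B3

The largest bag has 4 vertices, giving width 3; this decomposition certifies tw(G) ≤ 3. On the other hand G contains the 4-clique {b, c, d, e}. A clique must lie in a single bag of any decomposition, so no decomposition can have width below 3. Therefore the treewidth is 3.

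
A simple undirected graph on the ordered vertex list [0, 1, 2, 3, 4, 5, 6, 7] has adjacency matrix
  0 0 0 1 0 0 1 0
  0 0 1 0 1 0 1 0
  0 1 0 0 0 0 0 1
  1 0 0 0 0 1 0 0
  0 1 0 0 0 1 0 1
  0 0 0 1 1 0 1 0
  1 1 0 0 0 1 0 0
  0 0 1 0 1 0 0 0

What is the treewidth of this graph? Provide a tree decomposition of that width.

The largest bag has 3 vertices, giving width 2; this decomposition certifies tw(G) ≤ 2. Since 3–0–6–5–3 is a cycle in G, G is not acyclic. Forests are exactly the graphs of treewidth ≤ 1, so tw(G) ≥ 2. Therefore the treewidth is 2.

Treewidth 2.
One such decomposition:
Bags: B1 = {0, 3, 5}  B2 = {0, 5, 6}  B3 = {4, 5, 6}  B4 = {1, 4, 6}  B5 = {1, 4, 7}  B6 = {1, 2, 7}
Tree: B1–B2, B2–B3, B3–B4, B4–B5, B5–B6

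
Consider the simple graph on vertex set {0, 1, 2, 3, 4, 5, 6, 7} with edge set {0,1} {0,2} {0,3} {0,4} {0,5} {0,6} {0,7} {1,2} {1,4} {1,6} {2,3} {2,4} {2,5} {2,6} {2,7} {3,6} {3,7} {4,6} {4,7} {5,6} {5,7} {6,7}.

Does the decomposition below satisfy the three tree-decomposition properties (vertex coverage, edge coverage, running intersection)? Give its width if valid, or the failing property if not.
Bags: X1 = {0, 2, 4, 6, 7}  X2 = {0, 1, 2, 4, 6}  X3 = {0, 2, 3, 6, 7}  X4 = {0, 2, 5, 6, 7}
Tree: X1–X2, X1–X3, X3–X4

Yes; width 4.

Checking the three conditions: (i) the bags cover all of {0, 1, 2, 3, 4, 5, 6, 7}; (ii) for each edge, some bag contains both endpoints; (iii) the bags containing any fixed vertex form a subtree. All hold, so the decomposition is valid with width 5 − 1 = 4.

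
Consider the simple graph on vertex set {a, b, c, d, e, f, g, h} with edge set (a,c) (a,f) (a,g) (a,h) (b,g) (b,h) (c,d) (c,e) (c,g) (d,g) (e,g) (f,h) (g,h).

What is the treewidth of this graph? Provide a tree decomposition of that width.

Treewidth 2.
Bags: B1 = {b, g, h}  B2 = {a, g, h}  B3 = {a, f, h}  B4 = {a, c, g}  B5 = {c, d, g}  B6 = {c, e, g}
Tree: B1–B2, B2–B3, B2–B4, B4–B5, B4–B6

Each bag holds 3 vertices, so the decomposition has width 2, which upper-bounds the treewidth. For the lower bound, the 3 vertices {a, g, h} are pairwise adjacent, and any tree decomposition puts a clique entirely inside one bag — forcing width ≥ 2. Hence tw(G) = 2 exactly.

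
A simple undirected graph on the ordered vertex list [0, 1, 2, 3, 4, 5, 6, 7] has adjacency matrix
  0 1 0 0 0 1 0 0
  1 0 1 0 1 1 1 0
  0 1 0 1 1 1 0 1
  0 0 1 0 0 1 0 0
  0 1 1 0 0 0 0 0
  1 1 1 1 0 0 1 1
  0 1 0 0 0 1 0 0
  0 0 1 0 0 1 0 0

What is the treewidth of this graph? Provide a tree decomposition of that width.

Each bag holds 3 vertices, so the decomposition has width 2, which upper-bounds the treewidth. Conversely, {1, 2, 4} is a clique of size 3, and the vertices of any clique must share a bag in every tree decomposition; so some bag has ≥ 3 vertices and tw(G) ≥ 2. Combining the bounds, tw(G) = 2.

Treewidth 2.
One such decomposition:
Bags: B1 = {1, 2, 5}  B2 = {1, 5, 6}  B3 = {1, 2, 4}  B4 = {0, 1, 5}  B5 = {2, 5, 7}  B6 = {2, 3, 5}
Tree: B1–B2, B1–B3, B2–B4, B1–B5, B1–B6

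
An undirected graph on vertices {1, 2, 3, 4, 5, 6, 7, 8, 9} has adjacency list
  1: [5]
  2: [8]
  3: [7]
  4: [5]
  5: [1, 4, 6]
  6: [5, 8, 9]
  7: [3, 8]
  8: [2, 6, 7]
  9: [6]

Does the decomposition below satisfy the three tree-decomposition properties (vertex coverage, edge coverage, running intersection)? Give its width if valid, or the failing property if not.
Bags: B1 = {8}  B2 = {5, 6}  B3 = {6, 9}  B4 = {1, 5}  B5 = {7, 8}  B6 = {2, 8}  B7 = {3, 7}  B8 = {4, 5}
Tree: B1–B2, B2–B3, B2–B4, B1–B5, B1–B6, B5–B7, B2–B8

No — edge (6,8) lies in no bag.

A tree decomposition must satisfy three properties: every vertex lies in some bag; for every edge, both endpoints lie together in some bag; and for every vertex, the bags containing it form a connected subtree. Here edge (6,8) lies in no bag, so the decomposition is invalid.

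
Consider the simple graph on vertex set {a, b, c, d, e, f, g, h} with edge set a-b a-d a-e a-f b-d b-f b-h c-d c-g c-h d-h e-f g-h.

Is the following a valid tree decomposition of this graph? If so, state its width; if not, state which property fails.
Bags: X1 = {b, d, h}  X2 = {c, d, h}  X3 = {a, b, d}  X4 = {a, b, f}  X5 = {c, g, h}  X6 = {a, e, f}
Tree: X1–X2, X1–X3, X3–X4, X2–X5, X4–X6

Every vertex of G appears in some bag (union = {a, b, c, d, e, f, g, h}); every edge is covered by a bag; and for each vertex v the set of bags containing v is connected in the bag tree. The decomposition is therefore valid. The largest bag has 3 vertices, so the width is 2.

Yes; width 2.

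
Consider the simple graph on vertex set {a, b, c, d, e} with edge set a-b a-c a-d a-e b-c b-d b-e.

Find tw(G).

2

A width-2 tree decomposition is:
Bags: B1 = {a, b, e}  B2 = {a, b, c}  B3 = {a, b, d}
Tree: B1–B2, B1–B3
Each bag holds 3 vertices, so the decomposition has width 2, which upper-bounds the treewidth. Conversely, {a, b, d} is a clique of size 3, and the vertices of any clique must share a bag in every tree decomposition; so some bag has ≥ 3 vertices and tw(G) ≥ 2. Combining the bounds, tw(G) = 2.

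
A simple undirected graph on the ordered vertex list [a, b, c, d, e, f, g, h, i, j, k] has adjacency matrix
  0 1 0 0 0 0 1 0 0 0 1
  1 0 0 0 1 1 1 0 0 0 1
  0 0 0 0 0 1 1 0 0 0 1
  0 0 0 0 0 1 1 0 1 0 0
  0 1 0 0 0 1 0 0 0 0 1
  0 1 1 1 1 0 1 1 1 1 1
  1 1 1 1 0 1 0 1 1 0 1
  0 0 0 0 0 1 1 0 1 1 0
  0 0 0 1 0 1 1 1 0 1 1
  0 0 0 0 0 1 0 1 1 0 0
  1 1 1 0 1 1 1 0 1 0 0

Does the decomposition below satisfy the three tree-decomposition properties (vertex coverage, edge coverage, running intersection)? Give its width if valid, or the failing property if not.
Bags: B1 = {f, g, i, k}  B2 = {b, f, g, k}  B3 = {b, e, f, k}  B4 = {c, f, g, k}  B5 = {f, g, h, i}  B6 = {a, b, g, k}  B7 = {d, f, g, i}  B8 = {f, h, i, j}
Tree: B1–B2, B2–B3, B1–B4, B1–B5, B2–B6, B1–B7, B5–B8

Checking the three conditions: (i) the bags cover all of {a, b, c, d, e, f, g, h, i, j, k}; (ii) for each edge, some bag contains both endpoints; (iii) the bags containing any fixed vertex form a subtree. All hold, so the decomposition is valid with width 4 − 1 = 3.

Yes; width 3.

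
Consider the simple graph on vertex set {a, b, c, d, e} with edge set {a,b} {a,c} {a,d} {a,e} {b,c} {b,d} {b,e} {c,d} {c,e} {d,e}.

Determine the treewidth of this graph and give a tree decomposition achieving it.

A single bag containing all 5 vertices is trivially a valid decomposition of width 4. Conversely, {a, b, c, d, e} is a clique of size 5, and the vertices of any clique must share a bag in every tree decomposition; so some bag has ≥ 5 vertices and tw(G) ≥ 4. The upper and lower bounds meet at 4, so that is the treewidth.

Treewidth 4.
Bags: B1 = {a, b, c, d, e}
Tree: (single bag)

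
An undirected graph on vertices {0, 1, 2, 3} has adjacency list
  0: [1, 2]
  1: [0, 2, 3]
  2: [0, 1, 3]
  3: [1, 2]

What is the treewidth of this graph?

2

A width-2 tree decomposition is:
Bags: B1 = {0, 1, 2}  B2 = {1, 2, 3}
Tree: B1–B2
Every bag has size at most 3, so the width is 3 − 1 = 2 and tw(G) ≤ 2. For the lower bound, the 3 vertices {0, 1, 2} are pairwise adjacent, and any tree decomposition puts a clique entirely inside one bag — forcing width ≥ 2. Combining the bounds, tw(G) = 2.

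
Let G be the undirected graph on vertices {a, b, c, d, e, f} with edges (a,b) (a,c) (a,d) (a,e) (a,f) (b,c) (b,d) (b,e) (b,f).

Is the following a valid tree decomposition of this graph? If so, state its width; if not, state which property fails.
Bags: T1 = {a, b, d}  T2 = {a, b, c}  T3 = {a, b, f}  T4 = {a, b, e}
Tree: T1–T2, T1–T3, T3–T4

Yes; width 2.

Vertex coverage: the bags together contain {a, b, c, d, e, f}, the full vertex set. Edge coverage: each edge of G has both endpoints in at least one bag. Running intersection: for every vertex, the bags containing it form a connected subtree. All three properties hold, so this is a valid tree decomposition of width max|bag| − 1 = 2, and hence tw(G) ≤ 2.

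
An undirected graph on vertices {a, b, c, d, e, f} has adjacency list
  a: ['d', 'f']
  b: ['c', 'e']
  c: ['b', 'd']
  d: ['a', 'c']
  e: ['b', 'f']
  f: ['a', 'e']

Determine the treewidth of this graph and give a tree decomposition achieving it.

Treewidth 2.
One such decomposition:
Bags: B1 = {b, c, d}  B2 = {b, d, e}  B3 = {d, e, f}  B4 = {a, d, f}
Tree: B1–B2, B2–B3, B3–B4

Every bag has size at most 3, so the width is 3 − 1 = 2 and tw(G) ≤ 2. Since d–c–b–e–f–a–d is a cycle in G, G is not acyclic. Forests are exactly the graphs of treewidth ≤ 1, so tw(G) ≥ 2. Therefore the treewidth is 2.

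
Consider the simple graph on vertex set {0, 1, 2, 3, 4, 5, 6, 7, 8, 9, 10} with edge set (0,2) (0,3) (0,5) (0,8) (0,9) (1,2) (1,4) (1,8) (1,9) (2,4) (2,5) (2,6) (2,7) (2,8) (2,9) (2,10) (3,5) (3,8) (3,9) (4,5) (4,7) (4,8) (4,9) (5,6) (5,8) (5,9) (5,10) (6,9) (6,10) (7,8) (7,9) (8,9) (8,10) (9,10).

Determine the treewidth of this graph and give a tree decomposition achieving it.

The largest bag has 5 vertices, giving width 4; this decomposition certifies tw(G) ≤ 4. For the lower bound, the 5 vertices {0, 2, 5, 8, 9} are pairwise adjacent, and any tree decomposition puts a clique entirely inside one bag — forcing width ≥ 4. Combining the bounds, tw(G) = 4.

Treewidth 4.
One such decomposition:
Bags: B1 = {2, 4, 5, 8, 9}  B2 = {0, 2, 5, 8, 9}  B3 = {1, 2, 4, 8, 9}  B4 = {2, 4, 7, 8, 9}  B5 = {0, 3, 5, 8, 9}  B6 = {2, 5, 8, 9, 10}  B7 = {2, 5, 6, 9, 10}
Tree: B1–B2, B1–B3, B3–B4, B2–B5, B1–B6, B6–B7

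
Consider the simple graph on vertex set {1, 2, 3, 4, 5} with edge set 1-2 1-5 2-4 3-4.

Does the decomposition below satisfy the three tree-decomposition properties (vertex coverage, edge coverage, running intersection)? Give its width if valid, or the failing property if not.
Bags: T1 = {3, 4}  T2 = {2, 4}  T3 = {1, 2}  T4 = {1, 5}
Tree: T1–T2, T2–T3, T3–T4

Yes; width 1.

Vertex coverage: the bags together contain {1, 2, 3, 4, 5}, the full vertex set. Edge coverage: each edge of G has both endpoints in at least one bag. Running intersection: for every vertex, the bags containing it form a connected subtree. All three properties hold, so this is a valid tree decomposition of width max|bag| − 1 = 1, and hence tw(G) ≤ 1.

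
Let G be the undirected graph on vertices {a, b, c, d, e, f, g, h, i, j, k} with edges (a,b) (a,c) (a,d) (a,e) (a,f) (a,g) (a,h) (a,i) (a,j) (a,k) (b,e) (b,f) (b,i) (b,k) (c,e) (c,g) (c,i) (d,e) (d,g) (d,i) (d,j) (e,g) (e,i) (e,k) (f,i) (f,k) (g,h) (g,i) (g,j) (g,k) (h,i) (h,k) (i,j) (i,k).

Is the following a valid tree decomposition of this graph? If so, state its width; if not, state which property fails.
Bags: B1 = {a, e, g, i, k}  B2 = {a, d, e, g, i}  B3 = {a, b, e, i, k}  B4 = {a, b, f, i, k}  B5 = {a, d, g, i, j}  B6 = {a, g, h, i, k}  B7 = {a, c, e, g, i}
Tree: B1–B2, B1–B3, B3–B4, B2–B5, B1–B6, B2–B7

Yes; width 4.

Checking the three conditions: (i) the bags cover all of {a, b, c, d, e, f, g, h, i, j, k}; (ii) for each edge, some bag contains both endpoints; (iii) the bags containing any fixed vertex form a subtree. All hold, so the decomposition is valid with width 5 − 1 = 4.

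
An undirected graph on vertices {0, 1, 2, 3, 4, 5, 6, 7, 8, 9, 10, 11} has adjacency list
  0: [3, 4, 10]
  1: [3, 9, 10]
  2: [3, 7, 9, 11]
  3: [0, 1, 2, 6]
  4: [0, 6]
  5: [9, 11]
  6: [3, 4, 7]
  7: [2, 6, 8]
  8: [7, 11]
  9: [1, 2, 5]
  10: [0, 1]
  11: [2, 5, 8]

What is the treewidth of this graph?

3

A width-3 tree decomposition is:
Bags: B1 = {5, 7, 8, 11}  B2 = {2, 5, 7, 11}  B3 = {2, 5, 7, 9}  B4 = {2, 6, 7, 9}  B5 = {2, 3, 6, 9}  B6 = {1, 3, 6, 9}  B7 = {1, 3, 4, 6}  B8 = {0, 1, 3, 4}  B9 = {0, 1, 4, 10}
Tree: B1–B2, B2–B3, B3–B4, B4–B5, B5–B6, B6–B7, B7–B8, B8–B9
The largest bag has 4 vertices, giving width 3; this decomposition certifies tw(G) ≤ 3. For the lower bound: the 4 vertex sets {5,8,11}, {7}, {2}, {1,3,6,9} are disjoint, each induces a connected subgraph, and every pair is joined by at least one edge of G. Contracting each set to a single vertex therefore yields K_{4} as a minor, and since treewidth is minor-monotone, tw(G) ≥ tw(K_{4}) = 3. Hence tw(G) = 3 exactly.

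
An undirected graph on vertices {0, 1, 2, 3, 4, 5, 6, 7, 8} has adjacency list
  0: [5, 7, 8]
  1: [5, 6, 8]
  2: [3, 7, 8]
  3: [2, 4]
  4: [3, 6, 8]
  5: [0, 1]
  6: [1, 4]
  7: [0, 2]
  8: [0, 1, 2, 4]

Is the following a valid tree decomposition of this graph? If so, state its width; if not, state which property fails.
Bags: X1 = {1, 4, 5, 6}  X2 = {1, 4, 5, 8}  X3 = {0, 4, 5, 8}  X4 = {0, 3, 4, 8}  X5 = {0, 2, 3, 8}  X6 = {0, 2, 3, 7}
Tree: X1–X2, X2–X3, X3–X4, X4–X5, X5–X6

Yes; width 3.

Vertex coverage: the bags together contain {0, 1, 2, 3, 4, 5, 6, 7, 8}, the full vertex set. Edge coverage: each edge of G has both endpoints in at least one bag. Running intersection: for every vertex, the bags containing it form a connected subtree. All three properties hold, so this is a valid tree decomposition of width max|bag| − 1 = 3, and hence tw(G) ≤ 3.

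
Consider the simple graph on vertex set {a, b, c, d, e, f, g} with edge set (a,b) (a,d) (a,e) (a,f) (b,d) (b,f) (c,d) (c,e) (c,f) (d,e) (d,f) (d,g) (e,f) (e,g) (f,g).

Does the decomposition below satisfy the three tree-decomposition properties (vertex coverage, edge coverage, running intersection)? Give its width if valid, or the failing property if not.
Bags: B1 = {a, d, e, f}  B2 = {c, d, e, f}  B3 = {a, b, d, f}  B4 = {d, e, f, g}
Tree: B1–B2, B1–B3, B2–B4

Every vertex of G appears in some bag (union = {a, b, c, d, e, f, g}); every edge is covered by a bag; and for each vertex v the set of bags containing v is connected in the bag tree. The decomposition is therefore valid. The largest bag has 4 vertices, so the width is 3.

Yes; width 3.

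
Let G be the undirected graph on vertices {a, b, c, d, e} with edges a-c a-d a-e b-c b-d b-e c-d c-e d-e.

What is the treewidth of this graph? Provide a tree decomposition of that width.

Treewidth 3.
Bags: B1 = {a, c, d, e}  B2 = {b, c, d, e}
Tree: B1–B2

Every bag has size at most 4, so the width is 4 − 1 = 3 and tw(G) ≤ 3. On the other hand G contains the 4-clique {a, c, d, e}. A clique must lie in a single bag of any decomposition, so no decomposition can have width below 3. Therefore the treewidth is 3.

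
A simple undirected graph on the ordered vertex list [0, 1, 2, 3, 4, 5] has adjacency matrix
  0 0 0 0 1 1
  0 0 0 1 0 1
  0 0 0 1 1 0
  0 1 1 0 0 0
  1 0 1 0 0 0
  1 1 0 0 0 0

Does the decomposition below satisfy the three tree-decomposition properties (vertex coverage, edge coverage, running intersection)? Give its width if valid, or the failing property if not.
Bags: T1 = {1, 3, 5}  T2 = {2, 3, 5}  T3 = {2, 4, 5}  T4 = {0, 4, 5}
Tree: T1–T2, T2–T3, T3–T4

Yes; width 2.

Every vertex of G appears in some bag (union = {0, 1, 2, 3, 4, 5}); every edge is covered by a bag; and for each vertex v the set of bags containing v is connected in the bag tree. The decomposition is therefore valid. The largest bag has 3 vertices, so the width is 2.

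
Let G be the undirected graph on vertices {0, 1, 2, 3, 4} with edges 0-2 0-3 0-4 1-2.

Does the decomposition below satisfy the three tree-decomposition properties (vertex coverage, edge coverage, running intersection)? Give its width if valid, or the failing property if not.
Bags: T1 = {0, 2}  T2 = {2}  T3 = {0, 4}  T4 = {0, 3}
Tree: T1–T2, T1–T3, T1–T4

A tree decomposition must satisfy three properties: every vertex lies in some bag; for every edge, both endpoints lie together in some bag; and for every vertex, the bags containing it form a connected subtree. Here vertex 1 appears in no bag, so the decomposition is invalid.

No — vertex 1 appears in no bag.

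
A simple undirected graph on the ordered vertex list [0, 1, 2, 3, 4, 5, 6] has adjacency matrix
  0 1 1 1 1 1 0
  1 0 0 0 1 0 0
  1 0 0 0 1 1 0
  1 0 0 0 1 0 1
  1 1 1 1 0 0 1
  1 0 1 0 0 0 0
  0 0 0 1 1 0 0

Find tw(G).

2

A width-2 tree decomposition is:
Bags: B1 = {0, 1, 4}  B2 = {0, 2, 4}  B3 = {0, 3, 4}  B4 = {0, 2, 5}  B5 = {3, 4, 6}
Tree: B1–B2, B1–B3, B2–B4, B3–B5
The largest bag has 3 vertices, giving width 2; this decomposition certifies tw(G) ≤ 2. For the lower bound, the 3 vertices {0, 1, 4} are pairwise adjacent, and any tree decomposition puts a clique entirely inside one bag — forcing width ≥ 2. Combining the bounds, tw(G) = 2.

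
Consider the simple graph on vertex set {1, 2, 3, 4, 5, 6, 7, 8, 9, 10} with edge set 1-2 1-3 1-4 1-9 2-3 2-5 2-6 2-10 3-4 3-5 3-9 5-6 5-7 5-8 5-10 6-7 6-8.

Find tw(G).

2

A width-2 tree decomposition is:
Bags: B1 = {1, 3, 9}  B2 = {1, 2, 3}  B3 = {2, 3, 5}  B4 = {1, 3, 4}  B5 = {2, 5, 6}  B6 = {5, 6, 7}  B7 = {2, 5, 10}  B8 = {5, 6, 8}
Tree: B1–B2, B2–B3, B1–B4, B3–B5, B5–B6, B5–B7, B5–B8
The largest bag has 3 vertices, giving width 2; this decomposition certifies tw(G) ≤ 2. On the other hand G contains the 3-clique {1, 3, 9}. A clique must lie in a single bag of any decomposition, so no decomposition can have width below 2. Hence tw(G) = 2 exactly.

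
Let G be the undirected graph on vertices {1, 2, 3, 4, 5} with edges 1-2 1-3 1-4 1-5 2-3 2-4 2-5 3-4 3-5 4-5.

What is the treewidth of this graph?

A width-4 tree decomposition is:
Bags: B1 = {1, 2, 3, 4, 5}
Tree: (single bag)
With just one bag of size 5, the width is 5 − 1 = 4, so tw(G) ≤ 4. On the other hand G contains the 5-clique {1, 2, 3, 4, 5}. A clique must lie in a single bag of any decomposition, so no decomposition can have width below 4. Hence tw(G) = 4 exactly.

4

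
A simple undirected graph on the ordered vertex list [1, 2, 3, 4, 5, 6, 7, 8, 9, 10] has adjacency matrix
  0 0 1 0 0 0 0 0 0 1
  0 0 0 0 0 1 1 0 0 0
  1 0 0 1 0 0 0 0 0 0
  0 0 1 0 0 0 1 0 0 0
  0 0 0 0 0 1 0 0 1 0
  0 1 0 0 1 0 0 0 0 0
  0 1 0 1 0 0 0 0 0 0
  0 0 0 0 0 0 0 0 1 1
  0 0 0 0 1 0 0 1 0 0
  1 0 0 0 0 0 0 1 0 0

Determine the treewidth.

2

A width-2 tree decomposition is:
Bags: B1 = {1, 3, 4}  B2 = {1, 4, 7}  B3 = {1, 2, 7}  B4 = {1, 2, 6}  B5 = {1, 5, 6}  B6 = {1, 5, 9}  B7 = {1, 8, 9}  B8 = {1, 8, 10}
Tree: B1–B2, B2–B3, B3–B4, B4–B5, B5–B6, B6–B7, B7–B8
Every bag has size at most 3, so the width is 3 − 1 = 2 and tw(G) ≤ 2. The edges 1–3–4–7–2–6–5–9–8–10–1 form a cycle, so G is not a tree and its treewidth is at least 2. Combining the bounds, tw(G) = 2.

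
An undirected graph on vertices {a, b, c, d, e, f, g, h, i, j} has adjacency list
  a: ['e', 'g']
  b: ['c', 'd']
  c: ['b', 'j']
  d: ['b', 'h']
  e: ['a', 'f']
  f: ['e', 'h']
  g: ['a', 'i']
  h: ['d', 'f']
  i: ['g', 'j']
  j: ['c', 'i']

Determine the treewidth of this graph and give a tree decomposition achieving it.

The largest bag has 3 vertices, giving width 2; this decomposition certifies tw(G) ≤ 2. The edges i–g–a–e–f–h–d–b–c–j–i form a cycle, so G is not a tree and its treewidth is at least 2. Hence tw(G) = 2 exactly.

Treewidth 2.
Bags: B1 = {a, g, i}  B2 = {a, e, i}  B3 = {e, f, i}  B4 = {f, h, i}  B5 = {d, h, i}  B6 = {b, d, i}  B7 = {b, c, i}  B8 = {c, i, j}
Tree: B1–B2, B2–B3, B3–B4, B4–B5, B5–B6, B6–B7, B7–B8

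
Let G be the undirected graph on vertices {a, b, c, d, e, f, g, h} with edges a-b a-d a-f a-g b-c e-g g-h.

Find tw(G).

A width-1 tree decomposition is:
Bags: B1 = {b, c}  B2 = {a, b}  B3 = {a, d}  B4 = {a, g}  B5 = {e, g}  B6 = {g, h}  B7 = {a, f}
Tree: B1–B2, B2–B3, B3–B4, B4–B5, B4–B6, B2–B7
The largest bag has 2 vertices, giving width 1; this decomposition certifies tw(G) ≤ 1. G has an edge, so its treewidth is at least 1. Combining the bounds, tw(G) = 1.

1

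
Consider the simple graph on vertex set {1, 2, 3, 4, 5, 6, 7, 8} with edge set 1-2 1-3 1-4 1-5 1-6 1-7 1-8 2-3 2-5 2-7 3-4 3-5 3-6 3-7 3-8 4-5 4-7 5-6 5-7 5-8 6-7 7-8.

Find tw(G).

4

A width-4 tree decomposition is:
Bags: B1 = {1, 3, 4, 5, 7}  B2 = {1, 2, 3, 5, 7}  B3 = {1, 3, 5, 6, 7}  B4 = {1, 3, 5, 7, 8}
Tree: B1–B2, B2–B3, B3–B4
Each bag holds 5 vertices, so the decomposition has width 4, which upper-bounds the treewidth. Conversely, {1, 3, 5, 7, 8} is a clique of size 5, and the vertices of any clique must share a bag in every tree decomposition; so some bag has ≥ 5 vertices and tw(G) ≥ 4. Therefore the treewidth is 4.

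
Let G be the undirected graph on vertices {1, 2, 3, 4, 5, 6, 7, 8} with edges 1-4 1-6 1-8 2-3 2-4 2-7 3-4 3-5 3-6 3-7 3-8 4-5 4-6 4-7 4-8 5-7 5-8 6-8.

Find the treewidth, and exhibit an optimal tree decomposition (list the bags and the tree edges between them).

Each bag holds 4 vertices, so the decomposition has width 3, which upper-bounds the treewidth. On the other hand G contains the 4-clique {1, 4, 6, 8}. A clique must lie in a single bag of any decomposition, so no decomposition can have width below 3. Hence tw(G) = 3 exactly.

Treewidth 3.
One such decomposition:
Bags: B1 = {3, 4, 5, 7}  B2 = {3, 4, 5, 8}  B3 = {2, 3, 4, 7}  B4 = {3, 4, 6, 8}  B5 = {1, 4, 6, 8}
Tree: B1–B2, B1–B3, B2–B4, B4–B5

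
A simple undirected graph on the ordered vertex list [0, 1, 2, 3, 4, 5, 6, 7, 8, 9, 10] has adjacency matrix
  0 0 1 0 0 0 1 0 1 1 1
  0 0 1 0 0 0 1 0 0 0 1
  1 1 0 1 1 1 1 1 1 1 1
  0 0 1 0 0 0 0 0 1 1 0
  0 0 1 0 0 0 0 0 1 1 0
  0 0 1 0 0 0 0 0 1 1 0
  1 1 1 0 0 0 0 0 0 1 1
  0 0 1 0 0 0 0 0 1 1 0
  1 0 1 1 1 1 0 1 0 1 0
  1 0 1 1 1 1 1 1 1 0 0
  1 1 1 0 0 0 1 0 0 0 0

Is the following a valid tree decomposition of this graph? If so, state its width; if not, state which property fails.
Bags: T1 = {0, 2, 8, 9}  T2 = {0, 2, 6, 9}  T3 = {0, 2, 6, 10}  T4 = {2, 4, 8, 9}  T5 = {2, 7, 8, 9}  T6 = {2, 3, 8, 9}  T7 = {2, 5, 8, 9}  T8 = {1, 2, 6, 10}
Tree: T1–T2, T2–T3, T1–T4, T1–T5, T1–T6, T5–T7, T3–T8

Vertex coverage: the bags together contain {0, 1, 2, 3, 4, 5, 6, 7, 8, 9, 10}, the full vertex set. Edge coverage: each edge of G has both endpoints in at least one bag. Running intersection: for every vertex, the bags containing it form a connected subtree. All three properties hold, so this is a valid tree decomposition of width max|bag| − 1 = 3, and hence tw(G) ≤ 3.

Yes; width 3.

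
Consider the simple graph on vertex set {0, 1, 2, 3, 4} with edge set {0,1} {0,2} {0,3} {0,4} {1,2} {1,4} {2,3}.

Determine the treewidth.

A width-2 tree decomposition is:
Bags: B1 = {0, 2, 3}  B2 = {0, 1, 2}  B3 = {0, 1, 4}
Tree: B1–B2, B2–B3
Each bag holds 3 vertices, so the decomposition has width 2, which upper-bounds the treewidth. For the lower bound, the 3 vertices {0, 1, 2} are pairwise adjacent, and any tree decomposition puts a clique entirely inside one bag — forcing width ≥ 2. Hence tw(G) = 2 exactly.

2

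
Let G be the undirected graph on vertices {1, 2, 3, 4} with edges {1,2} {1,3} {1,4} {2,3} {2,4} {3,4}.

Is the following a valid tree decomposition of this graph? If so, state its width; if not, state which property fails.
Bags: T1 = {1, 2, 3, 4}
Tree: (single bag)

Yes; width 3.

Vertex coverage: the bags together contain {1, 2, 3, 4}, the full vertex set. Edge coverage: each edge of G has both endpoints in at least one bag. Running intersection: for every vertex, the bags containing it form a connected subtree. All three properties hold, so this is a valid tree decomposition of width max|bag| − 1 = 3, and hence tw(G) ≤ 3.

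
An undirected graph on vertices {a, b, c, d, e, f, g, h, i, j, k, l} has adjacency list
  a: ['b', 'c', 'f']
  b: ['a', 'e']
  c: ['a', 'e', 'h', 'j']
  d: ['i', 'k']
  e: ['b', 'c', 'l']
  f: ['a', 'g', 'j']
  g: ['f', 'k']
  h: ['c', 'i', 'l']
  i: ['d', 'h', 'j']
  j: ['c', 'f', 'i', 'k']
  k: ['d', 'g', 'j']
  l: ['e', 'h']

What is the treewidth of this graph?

A width-3 tree decomposition is:
Bags: B1 = {d, f, g, k}  B2 = {d, f, j, k}  B3 = {d, f, i, j}  B4 = {a, f, i, j}  B5 = {a, c, i, j}  B6 = {a, c, h, i}  B7 = {a, b, c, h}  B8 = {b, c, e, h}  B9 = {b, e, h, l}
Tree: B1–B2, B2–B3, B3–B4, B4–B5, B5–B6, B6–B7, B7–B8, B8–B9
The largest bag has 4 vertices, giving width 3; this decomposition certifies tw(G) ≤ 3. For the lower bound: the 4 vertex sets {d,g,k}, {f}, {j}, {a,c,h,i} are disjoint, each induces a connected subgraph, and every pair is joined by at least one edge of G. Contracting each set to a single vertex therefore yields K_{4} as a minor, and since treewidth is minor-monotone, tw(G) ≥ tw(K_{4}) = 3. Combining the bounds, tw(G) = 3.

3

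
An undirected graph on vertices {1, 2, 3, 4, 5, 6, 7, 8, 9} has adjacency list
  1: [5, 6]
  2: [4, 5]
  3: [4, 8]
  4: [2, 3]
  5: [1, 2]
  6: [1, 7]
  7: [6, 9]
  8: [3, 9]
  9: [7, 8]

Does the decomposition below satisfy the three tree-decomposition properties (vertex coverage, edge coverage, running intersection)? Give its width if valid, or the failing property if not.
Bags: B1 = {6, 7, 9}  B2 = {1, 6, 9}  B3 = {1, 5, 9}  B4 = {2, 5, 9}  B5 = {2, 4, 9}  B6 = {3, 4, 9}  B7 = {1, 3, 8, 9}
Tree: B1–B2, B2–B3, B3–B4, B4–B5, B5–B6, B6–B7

No — bags containing vertex 1 are not connected in the tree.

A tree decomposition must satisfy three properties: every vertex lies in some bag; for every edge, both endpoints lie together in some bag; and for every vertex, the bags containing it form a connected subtree. Here bags containing vertex 1 are not connected in the tree, so the decomposition is invalid.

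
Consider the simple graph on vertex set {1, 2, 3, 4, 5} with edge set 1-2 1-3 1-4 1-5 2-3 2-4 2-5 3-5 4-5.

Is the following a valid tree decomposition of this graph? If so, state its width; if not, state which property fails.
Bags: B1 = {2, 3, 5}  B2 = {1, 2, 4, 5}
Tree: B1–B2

No — edge (1,3) lies in no bag.

A tree decomposition must satisfy three properties: every vertex lies in some bag; for every edge, both endpoints lie together in some bag; and for every vertex, the bags containing it form a connected subtree. Here edge (1,3) lies in no bag, so the decomposition is invalid.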